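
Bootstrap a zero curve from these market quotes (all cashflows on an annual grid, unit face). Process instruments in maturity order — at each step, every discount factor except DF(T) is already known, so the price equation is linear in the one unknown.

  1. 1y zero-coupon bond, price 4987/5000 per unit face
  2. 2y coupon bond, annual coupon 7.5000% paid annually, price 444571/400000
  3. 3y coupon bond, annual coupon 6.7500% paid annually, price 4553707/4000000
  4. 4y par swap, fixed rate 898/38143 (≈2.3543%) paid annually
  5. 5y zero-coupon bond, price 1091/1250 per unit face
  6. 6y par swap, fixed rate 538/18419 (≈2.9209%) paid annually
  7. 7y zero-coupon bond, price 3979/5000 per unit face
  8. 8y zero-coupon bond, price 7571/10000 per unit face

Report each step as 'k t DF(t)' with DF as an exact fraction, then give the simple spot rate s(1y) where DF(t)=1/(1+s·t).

1 1 4987/5000
2 2 9643/10000
3 3 589/625
4 4 4551/5000
5 5 1091/1250
6 6 4193/5000
7 7 3979/5000
8 8 7571/10000
s(1y) = (1/(4987/5000) − 1)/(1) = 13/4987 ≈ 0.2607%

step 1 [1y] zero: DF = P = 4987/5000 ≈ 0.997400
step 2 [2y] bond c/1=3/40: DF=(444571/400000 − 3/40·(0.997400))/(1+3/40) = 9643/10000 ≈ 0.964300
step 3 [3y] bond c/1=27/400: DF=(4553707/4000000 − 27/400·(0.997400+0.964300))/(1+27/400) = 589/625 ≈ 0.942400
step 4 [4y] swap r/1=898/38143: DF=(1 − 898/38143·(0.997400+0.964300+0.942400))/(1+898/38143) = 4551/5000 ≈ 0.910200
step 5 [5y] zero: DF = P = 1091/1250 ≈ 0.872800
step 6 [6y] swap r/1=538/18419: DF=(1 − 538/18419·(0.997400+0.964300+0.942400+0.910200+0.872800))/(1+538/18419) = 4193/5000 ≈ 0.838600
step 7 [7y] zero: DF = P = 3979/5000 ≈ 0.795800
step 8 [8y] zero: DF = P = 7571/10000 ≈ 0.757100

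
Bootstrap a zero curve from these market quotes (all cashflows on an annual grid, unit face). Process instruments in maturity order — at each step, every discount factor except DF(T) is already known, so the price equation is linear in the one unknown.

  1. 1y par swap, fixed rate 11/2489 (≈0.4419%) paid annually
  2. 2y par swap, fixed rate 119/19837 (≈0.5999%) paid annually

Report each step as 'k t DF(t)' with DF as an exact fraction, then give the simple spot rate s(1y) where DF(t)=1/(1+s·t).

step 1 [1y] swap r/1=11/2489: DF=(1 − 11/2489·(0))/(1+11/2489) = 2489/2500 ≈ 0.995600
step 2 [2y] swap r/1=119/19837: DF=(1 − 119/19837·(0.995600))/(1+119/19837) = 9881/10000 ≈ 0.988100

1 1 2489/2500
2 2 9881/10000
s(1y) = (1/(2489/2500) − 1)/(1) = 11/2489 ≈ 0.4419%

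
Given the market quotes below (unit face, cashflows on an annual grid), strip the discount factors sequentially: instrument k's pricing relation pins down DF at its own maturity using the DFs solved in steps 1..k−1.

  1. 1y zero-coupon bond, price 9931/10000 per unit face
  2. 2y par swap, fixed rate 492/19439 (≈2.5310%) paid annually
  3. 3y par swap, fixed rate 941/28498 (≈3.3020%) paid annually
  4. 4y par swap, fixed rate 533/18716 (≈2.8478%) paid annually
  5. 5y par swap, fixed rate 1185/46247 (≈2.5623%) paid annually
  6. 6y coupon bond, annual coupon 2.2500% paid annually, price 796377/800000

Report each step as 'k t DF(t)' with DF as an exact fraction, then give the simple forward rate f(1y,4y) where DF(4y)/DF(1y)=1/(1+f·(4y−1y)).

step 1 [1y] zero: DF = P = 9931/10000 ≈ 0.993100
step 2 [2y] swap r/1=492/19439: DF=(1 − 492/19439·(0.993100))/(1+492/19439) = 2377/2500 ≈ 0.950800
step 3 [3y] swap r/1=941/28498: DF=(1 − 941/28498·(0.993100+0.950800))/(1+941/28498) = 9059/10000 ≈ 0.905900
step 4 [4y] swap r/1=533/18716: DF=(1 − 533/18716·(0.993100+0.950800+0.905900))/(1+533/18716) = 4467/5000 ≈ 0.893400
step 5 [5y] swap r/1=1185/46247: DF=(1 − 1185/46247·(0.993100+0.950800+0.905900+0.893400))/(1+1185/46247) = 1763/2000 ≈ 0.881500
step 6 [6y] bond c/1=9/400: DF=(796377/800000 − 9/400·(0.993100+0.950800+0.905900+0.893400+0.881500))/(1+9/400) = 4359/5000 ≈ 0.871800

1 1 9931/10000
2 2 2377/2500
3 3 9059/10000
4 4 4467/5000
5 5 1763/2000
6 6 4359/5000
f(1y,4y) = ((9931/10000)/(4467/5000) − 1)/(3) = 997/26802 ≈ 3.7199%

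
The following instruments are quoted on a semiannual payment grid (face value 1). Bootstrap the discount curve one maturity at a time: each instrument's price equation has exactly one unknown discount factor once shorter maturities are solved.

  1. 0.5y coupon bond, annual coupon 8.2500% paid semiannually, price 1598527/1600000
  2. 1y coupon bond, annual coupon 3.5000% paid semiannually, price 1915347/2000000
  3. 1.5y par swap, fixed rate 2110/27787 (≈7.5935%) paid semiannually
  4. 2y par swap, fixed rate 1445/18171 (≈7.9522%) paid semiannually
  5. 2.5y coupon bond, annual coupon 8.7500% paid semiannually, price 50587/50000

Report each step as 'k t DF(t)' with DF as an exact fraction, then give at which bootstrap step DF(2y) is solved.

step 1 [0.5y] bond c/2=33/800: DF=(1598527/1600000 − 33/800·(0))/(1+33/800) = 1919/2000 ≈ 0.959500
step 2 [1y] bond c/2=7/400: DF=(1915347/2000000 − 7/400·(0.959500))/(1+7/400) = 9247/10000 ≈ 0.924700
step 3 [1.5y] swap r/2=1055/27787: DF=(1 − 1055/27787·(0.959500+0.924700))/(1+1055/27787) = 1789/2000 ≈ 0.894500
step 4 [2y] swap r/2=1445/36342: DF=(1 − 1445/36342·(0.959500+0.924700+0.894500))/(1+1445/36342) = 1711/2000 ≈ 0.855500
step 5 [2.5y] bond c/2=7/160: DF=(50587/50000 − 7/160·(0.959500+0.924700+0.894500+0.855500))/(1+7/160) = 817/1000 ≈ 0.817000

1 1/2 1919/2000
2 1 9247/10000
3 3/2 1789/2000
4 2 1711/2000
5 5/2 817/1000
DF(2y) is solved at step 4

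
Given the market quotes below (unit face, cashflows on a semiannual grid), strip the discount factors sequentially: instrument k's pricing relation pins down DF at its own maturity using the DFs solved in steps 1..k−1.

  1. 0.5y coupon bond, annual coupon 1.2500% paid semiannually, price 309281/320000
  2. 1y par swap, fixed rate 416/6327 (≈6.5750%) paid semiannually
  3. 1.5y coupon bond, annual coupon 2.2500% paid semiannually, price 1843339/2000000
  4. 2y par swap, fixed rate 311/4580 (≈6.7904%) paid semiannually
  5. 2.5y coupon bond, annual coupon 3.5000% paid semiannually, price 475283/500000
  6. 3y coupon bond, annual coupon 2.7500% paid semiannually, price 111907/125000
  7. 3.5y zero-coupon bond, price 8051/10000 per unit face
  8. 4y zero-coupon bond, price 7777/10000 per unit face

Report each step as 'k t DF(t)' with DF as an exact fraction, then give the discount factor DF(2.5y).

step 1 [0.5y] bond c/2=1/160: DF=(309281/320000 − 1/160·(0))/(1+1/160) = 1921/2000 ≈ 0.960500
step 2 [1y] swap r/2=208/6327: DF=(1 − 208/6327·(0.960500))/(1+208/6327) = 586/625 ≈ 0.937600
step 3 [1.5y] bond c/2=9/800: DF=(1843339/2000000 − 9/800·(0.960500+0.937600))/(1+9/800) = 8903/10000 ≈ 0.890300
step 4 [2y] swap r/2=311/9160: DF=(1 − 311/9160·(0.960500+0.937600+0.890300))/(1+311/9160) = 2189/2500 ≈ 0.875600
step 5 [2.5y] bond c/2=7/400: DF=(475283/500000 − 7/400·(0.960500+0.937600+0.890300+0.875600))/(1+7/400) = 1089/1250 ≈ 0.871200
step 6 [3y] bond c/2=11/800: DF=(111907/125000 − 11/800·(0.960500+0.937600+0.890300+0.875600+0.871200))/(1+11/800) = 1027/1250 ≈ 0.821600
step 7 [3.5y] zero: DF = P = 8051/10000 ≈ 0.805100
step 8 [4y] zero: DF = P = 7777/10000 ≈ 0.777700

1 1/2 1921/2000
2 1 586/625
3 3/2 8903/10000
4 2 2189/2500
5 5/2 1089/1250
6 3 1027/1250
7 7/2 8051/10000
8 4 7777/10000
DF(2.5y) = 1089/1250 ≈ 0.871200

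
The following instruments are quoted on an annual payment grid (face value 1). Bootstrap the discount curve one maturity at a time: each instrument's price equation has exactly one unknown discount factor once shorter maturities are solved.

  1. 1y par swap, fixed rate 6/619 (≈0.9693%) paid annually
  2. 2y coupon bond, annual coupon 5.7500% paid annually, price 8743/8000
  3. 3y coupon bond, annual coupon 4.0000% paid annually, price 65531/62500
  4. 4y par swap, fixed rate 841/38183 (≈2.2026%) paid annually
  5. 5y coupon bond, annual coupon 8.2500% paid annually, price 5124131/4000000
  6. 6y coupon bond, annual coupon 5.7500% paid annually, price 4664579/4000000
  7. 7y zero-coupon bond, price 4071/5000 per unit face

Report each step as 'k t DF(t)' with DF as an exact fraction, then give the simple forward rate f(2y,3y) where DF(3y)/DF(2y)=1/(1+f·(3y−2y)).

1 1 619/625
2 2 2449/2500
3 3 2331/2500
4 4 9159/10000
5 5 2231/2500
6 6 4233/5000
7 7 4071/5000
f(2y,3y) = ((2449/2500)/(2331/2500) − 1)/(1) = 118/2331 ≈ 5.0622%

step 1 [1y] swap r/1=6/619: DF=(1 − 6/619·(0))/(1+6/619) = 619/625 ≈ 0.990400
step 2 [2y] bond c/1=23/400: DF=(8743/8000 − 23/400·(0.990400))/(1+23/400) = 2449/2500 ≈ 0.979600
step 3 [3y] bond c/1=1/25: DF=(65531/62500 − 1/25·(0.990400+0.979600))/(1+1/25) = 2331/2500 ≈ 0.932400
step 4 [4y] swap r/1=841/38183: DF=(1 − 841/38183·(0.990400+0.979600+0.932400))/(1+841/38183) = 9159/10000 ≈ 0.915900
step 5 [5y] bond c/1=33/400: DF=(5124131/4000000 − 33/400·(0.990400+0.979600+0.932400+0.915900))/(1+33/400) = 2231/2500 ≈ 0.892400
step 6 [6y] bond c/1=23/400: DF=(4664579/4000000 − 23/400·(0.990400+0.979600+0.932400+0.915900+0.892400))/(1+23/400) = 4233/5000 ≈ 0.846600
step 7 [7y] zero: DF = P = 4071/5000 ≈ 0.814200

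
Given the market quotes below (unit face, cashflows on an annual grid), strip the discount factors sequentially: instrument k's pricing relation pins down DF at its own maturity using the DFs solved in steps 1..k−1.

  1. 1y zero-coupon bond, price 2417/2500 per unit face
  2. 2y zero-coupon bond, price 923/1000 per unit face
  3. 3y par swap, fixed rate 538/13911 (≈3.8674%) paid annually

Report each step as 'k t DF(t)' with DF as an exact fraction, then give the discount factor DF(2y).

1 1 2417/2500
2 2 923/1000
3 3 2231/2500
DF(2y) = 923/1000 ≈ 0.923000

step 1 [1y] zero: DF = P = 2417/2500 ≈ 0.966800
step 2 [2y] zero: DF = P = 923/1000 ≈ 0.923000
step 3 [3y] swap r/1=538/13911: DF=(1 − 538/13911·(0.966800+0.923000))/(1+538/13911) = 2231/2500 ≈ 0.892400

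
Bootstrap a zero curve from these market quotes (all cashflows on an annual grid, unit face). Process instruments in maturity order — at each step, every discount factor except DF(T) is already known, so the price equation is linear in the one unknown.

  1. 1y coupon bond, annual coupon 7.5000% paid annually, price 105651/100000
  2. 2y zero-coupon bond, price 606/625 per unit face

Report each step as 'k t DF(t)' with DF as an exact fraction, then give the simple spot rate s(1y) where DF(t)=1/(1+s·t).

step 1 [1y] bond c/1=3/40: DF=(105651/100000 − 3/40·(0))/(1+3/40) = 2457/2500 ≈ 0.982800
step 2 [2y] zero: DF = P = 606/625 ≈ 0.969600

1 1 2457/2500
2 2 606/625
s(1y) = (1/(2457/2500) − 1)/(1) = 43/2457 ≈ 1.7501%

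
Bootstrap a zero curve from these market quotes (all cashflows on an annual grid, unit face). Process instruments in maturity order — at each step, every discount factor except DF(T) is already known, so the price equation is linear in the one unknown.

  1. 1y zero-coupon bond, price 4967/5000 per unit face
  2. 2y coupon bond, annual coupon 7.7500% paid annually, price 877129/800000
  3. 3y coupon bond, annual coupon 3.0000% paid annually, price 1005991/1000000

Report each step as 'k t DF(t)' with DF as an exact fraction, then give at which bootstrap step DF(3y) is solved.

step 1 [1y] zero: DF = P = 4967/5000 ≈ 0.993400
step 2 [2y] bond c/1=31/400: DF=(877129/800000 − 31/400·(0.993400))/(1+31/400) = 9461/10000 ≈ 0.946100
step 3 [3y] bond c/1=3/100: DF=(1005991/1000000 − 3/100·(0.993400+0.946100))/(1+3/100) = 4601/5000 ≈ 0.920200

1 1 4967/5000
2 2 9461/10000
3 3 4601/5000
DF(3y) is solved at step 3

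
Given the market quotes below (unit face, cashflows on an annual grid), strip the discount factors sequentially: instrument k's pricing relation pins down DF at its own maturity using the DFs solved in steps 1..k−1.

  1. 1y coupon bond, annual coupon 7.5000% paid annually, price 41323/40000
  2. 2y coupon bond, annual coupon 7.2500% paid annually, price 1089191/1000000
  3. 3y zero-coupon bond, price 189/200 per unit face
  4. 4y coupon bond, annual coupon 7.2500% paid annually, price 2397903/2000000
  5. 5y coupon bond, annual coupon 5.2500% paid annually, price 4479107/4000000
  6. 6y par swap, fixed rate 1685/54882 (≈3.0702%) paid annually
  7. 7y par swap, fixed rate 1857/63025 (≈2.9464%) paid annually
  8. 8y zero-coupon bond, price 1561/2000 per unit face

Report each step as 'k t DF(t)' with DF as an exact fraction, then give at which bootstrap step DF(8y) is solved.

1 1 961/1000
2 2 4753/5000
3 3 189/200
4 4 578/625
5 5 8753/10000
6 6 1663/2000
7 7 8143/10000
8 8 1561/2000
DF(8y) is solved at step 8

step 1 [1y] bond c/1=3/40: DF=(41323/40000 − 3/40·(0))/(1+3/40) = 961/1000 ≈ 0.961000
step 2 [2y] bond c/1=29/400: DF=(1089191/1000000 − 29/400·(0.961000))/(1+29/400) = 4753/5000 ≈ 0.950600
step 3 [3y] zero: DF = P = 189/200 ≈ 0.945000
step 4 [4y] bond c/1=29/400: DF=(2397903/2000000 − 29/400·(0.961000+0.950600+0.945000))/(1+29/400) = 578/625 ≈ 0.924800
step 5 [5y] bond c/1=21/400: DF=(4479107/4000000 − 21/400·(0.961000+0.950600+0.945000+0.924800))/(1+21/400) = 8753/10000 ≈ 0.875300
step 6 [6y] swap r/1=1685/54882: DF=(1 − 1685/54882·(0.961000+0.950600+0.945000+0.924800+0.875300))/(1+1685/54882) = 1663/2000 ≈ 0.831500
step 7 [7y] swap r/1=1857/63025: DF=(1 − 1857/63025·(0.961000+0.950600+0.945000+0.924800+0.875300+0.831500))/(1+1857/63025) = 8143/10000 ≈ 0.814300
step 8 [8y] zero: DF = P = 1561/2000 ≈ 0.780500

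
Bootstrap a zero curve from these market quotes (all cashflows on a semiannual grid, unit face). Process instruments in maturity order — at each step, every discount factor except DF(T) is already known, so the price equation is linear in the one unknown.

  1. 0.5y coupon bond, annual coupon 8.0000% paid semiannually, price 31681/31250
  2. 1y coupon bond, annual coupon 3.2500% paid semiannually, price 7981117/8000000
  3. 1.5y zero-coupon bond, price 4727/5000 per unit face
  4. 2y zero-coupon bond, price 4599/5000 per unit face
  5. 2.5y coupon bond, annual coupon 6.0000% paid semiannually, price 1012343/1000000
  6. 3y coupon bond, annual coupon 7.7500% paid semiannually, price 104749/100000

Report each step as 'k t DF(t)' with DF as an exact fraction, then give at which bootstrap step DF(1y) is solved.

1 1/2 2437/2500
2 1 9661/10000
3 3/2 4727/5000
4 2 4599/5000
5 5/2 109/125
6 3 8339/10000
DF(1y) is solved at step 2

step 1 [0.5y] bond c/2=1/25: DF=(31681/31250 − 1/25·(0))/(1+1/25) = 2437/2500 ≈ 0.974800
step 2 [1y] bond c/2=13/800: DF=(7981117/8000000 − 13/800·(0.974800))/(1+13/800) = 9661/10000 ≈ 0.966100
step 3 [1.5y] zero: DF = P = 4727/5000 ≈ 0.945400
step 4 [2y] zero: DF = P = 4599/5000 ≈ 0.919800
step 5 [2.5y] bond c/2=3/100: DF=(1012343/1000000 − 3/100·(0.974800+0.966100+0.945400+0.919800))/(1+3/100) = 109/125 ≈ 0.872000
step 6 [3y] bond c/2=31/800: DF=(104749/100000 − 31/800·(0.974800+0.966100+0.945400+0.919800+0.872000))/(1+31/800) = 8339/10000 ≈ 0.833900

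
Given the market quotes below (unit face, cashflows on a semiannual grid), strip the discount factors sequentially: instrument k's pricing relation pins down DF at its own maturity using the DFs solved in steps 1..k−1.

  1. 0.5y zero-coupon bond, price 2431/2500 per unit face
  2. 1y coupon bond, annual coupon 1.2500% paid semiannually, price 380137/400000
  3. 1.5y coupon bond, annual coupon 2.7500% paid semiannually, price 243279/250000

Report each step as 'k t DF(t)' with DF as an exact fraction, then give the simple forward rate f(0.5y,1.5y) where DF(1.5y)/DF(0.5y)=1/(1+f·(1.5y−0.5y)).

1 1/2 2431/2500
2 1 1173/1250
3 3/2 467/500
f(0.5y,1.5y) = ((2431/2500)/(467/500) − 1)/(1) = 96/2335 ≈ 4.1113%

step 1 [0.5y] zero: DF = P = 2431/2500 ≈ 0.972400
step 2 [1y] bond c/2=1/160: DF=(380137/400000 − 1/160·(0.972400))/(1+1/160) = 1173/1250 ≈ 0.938400
step 3 [1.5y] bond c/2=11/800: DF=(243279/250000 − 11/800·(0.972400+0.938400))/(1+11/800) = 467/500 ≈ 0.934000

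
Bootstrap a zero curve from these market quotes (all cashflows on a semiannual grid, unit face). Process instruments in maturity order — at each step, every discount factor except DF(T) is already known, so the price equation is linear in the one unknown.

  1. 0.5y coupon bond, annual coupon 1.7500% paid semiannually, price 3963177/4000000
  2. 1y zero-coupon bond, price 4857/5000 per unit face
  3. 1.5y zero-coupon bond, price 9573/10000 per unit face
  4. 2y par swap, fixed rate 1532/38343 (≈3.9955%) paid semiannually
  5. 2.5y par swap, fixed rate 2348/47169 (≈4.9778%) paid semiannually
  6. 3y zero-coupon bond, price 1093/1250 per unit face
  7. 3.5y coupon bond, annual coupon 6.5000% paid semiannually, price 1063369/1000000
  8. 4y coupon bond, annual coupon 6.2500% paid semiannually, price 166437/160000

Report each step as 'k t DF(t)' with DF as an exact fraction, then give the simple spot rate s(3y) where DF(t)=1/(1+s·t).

step 1 [0.5y] bond c/2=7/800: DF=(3963177/4000000 − 7/800·(0))/(1+7/800) = 4911/5000 ≈ 0.982200
step 2 [1y] zero: DF = P = 4857/5000 ≈ 0.971400
step 3 [1.5y] zero: DF = P = 9573/10000 ≈ 0.957300
step 4 [2y] swap r/2=766/38343: DF=(1 − 766/38343·(0.982200+0.971400+0.957300))/(1+766/38343) = 4617/5000 ≈ 0.923400
step 5 [2.5y] swap r/2=1174/47169: DF=(1 − 1174/47169·(0.982200+0.971400+0.957300+0.923400))/(1+1174/47169) = 4413/5000 ≈ 0.882600
step 6 [3y] zero: DF = P = 1093/1250 ≈ 0.874400
step 7 [3.5y] bond c/2=13/400: DF=(1063369/1000000 − 13/400·(0.982200+0.971400+0.957300+0.923400+0.882600+0.874400))/(1+13/400) = 8539/10000 ≈ 0.853900
step 8 [4y] bond c/2=1/32: DF=(166437/160000 − 1/32·(0.982200+0.971400+0.957300+0.923400+0.882600+0.874400+0.853900))/(1+1/32) = 4067/5000 ≈ 0.813400

1 1/2 4911/5000
2 1 4857/5000
3 3/2 9573/10000
4 2 4617/5000
5 5/2 4413/5000
6 3 1093/1250
7 7/2 8539/10000
8 4 4067/5000
s(3y) = (1/(1093/1250) − 1)/(3) = 157/3279 ≈ 4.7880%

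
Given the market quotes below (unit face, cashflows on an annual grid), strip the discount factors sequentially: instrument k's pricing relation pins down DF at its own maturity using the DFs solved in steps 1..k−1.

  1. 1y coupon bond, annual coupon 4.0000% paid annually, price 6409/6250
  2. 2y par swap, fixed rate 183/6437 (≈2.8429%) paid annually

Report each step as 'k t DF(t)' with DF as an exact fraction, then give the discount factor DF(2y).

1 1 493/500
2 2 9451/10000
DF(2y) = 9451/10000 ≈ 0.945100

step 1 [1y] bond c/1=1/25: DF=(6409/6250 − 1/25·(0))/(1+1/25) = 493/500 ≈ 0.986000
step 2 [2y] swap r/1=183/6437: DF=(1 − 183/6437·(0.986000))/(1+183/6437) = 9451/10000 ≈ 0.945100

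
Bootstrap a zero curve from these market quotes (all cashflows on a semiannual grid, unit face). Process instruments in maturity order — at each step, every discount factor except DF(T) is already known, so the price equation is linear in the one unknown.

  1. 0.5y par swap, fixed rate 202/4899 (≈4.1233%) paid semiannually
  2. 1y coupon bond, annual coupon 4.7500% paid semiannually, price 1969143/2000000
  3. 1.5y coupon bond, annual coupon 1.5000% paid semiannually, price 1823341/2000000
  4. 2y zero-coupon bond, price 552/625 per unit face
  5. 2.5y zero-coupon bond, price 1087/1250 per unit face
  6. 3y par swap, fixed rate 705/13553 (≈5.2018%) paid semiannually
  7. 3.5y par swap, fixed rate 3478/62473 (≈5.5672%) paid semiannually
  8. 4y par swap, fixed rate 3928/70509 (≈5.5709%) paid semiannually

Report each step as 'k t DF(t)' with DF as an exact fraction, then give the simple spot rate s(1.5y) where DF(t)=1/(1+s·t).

step 1 [0.5y] swap r/2=101/4899: DF=(1 − 101/4899·(0))/(1+101/4899) = 4899/5000 ≈ 0.979800
step 2 [1y] bond c/2=19/800: DF=(1969143/2000000 − 19/800·(0.979800))/(1+19/800) = 939/1000 ≈ 0.939000
step 3 [1.5y] bond c/2=3/400: DF=(1823341/2000000 − 3/400·(0.979800+0.939000))/(1+3/400) = 4453/5000 ≈ 0.890600
step 4 [2y] zero: DF = P = 552/625 ≈ 0.883200
step 5 [2.5y] zero: DF = P = 1087/1250 ≈ 0.869600
step 6 [3y] swap r/2=705/27106: DF=(1 − 705/27106·(0.979800+0.939000+0.890600+0.883200+0.869600))/(1+705/27106) = 859/1000 ≈ 0.859000
step 7 [3.5y] swap r/2=1739/62473: DF=(1 − 1739/62473·(0.979800+0.939000+0.890600+0.883200+0.869600+0.859000))/(1+1739/62473) = 8261/10000 ≈ 0.826100
step 8 [4y] swap r/2=1964/70509: DF=(1 − 1964/70509·(0.979800+0.939000+0.890600+0.883200+0.869600+0.859000+0.826100))/(1+1964/70509) = 2009/2500 ≈ 0.803600

1 1/2 4899/5000
2 1 939/1000
3 3/2 4453/5000
4 2 552/625
5 5/2 1087/1250
6 3 859/1000
7 7/2 8261/10000
8 4 2009/2500
s(1.5y) = (1/(4453/5000) − 1)/(3/2) = 1094/13359 ≈ 8.1892%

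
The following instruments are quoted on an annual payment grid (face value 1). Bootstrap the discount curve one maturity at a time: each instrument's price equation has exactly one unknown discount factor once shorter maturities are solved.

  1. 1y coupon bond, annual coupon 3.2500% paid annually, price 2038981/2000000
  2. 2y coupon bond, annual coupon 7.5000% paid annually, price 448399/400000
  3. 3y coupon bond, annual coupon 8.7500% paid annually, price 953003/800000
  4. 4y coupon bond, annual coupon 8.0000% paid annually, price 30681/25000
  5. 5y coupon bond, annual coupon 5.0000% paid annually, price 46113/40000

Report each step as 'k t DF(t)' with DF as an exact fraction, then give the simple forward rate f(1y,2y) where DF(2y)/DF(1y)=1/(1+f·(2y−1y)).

step 1 [1y] bond c/1=13/400: DF=(2038981/2000000 − 13/400·(0))/(1+13/400) = 4937/5000 ≈ 0.987400
step 2 [2y] bond c/1=3/40: DF=(448399/400000 − 3/40·(0.987400))/(1+3/40) = 9739/10000 ≈ 0.973900
step 3 [3y] bond c/1=7/80: DF=(953003/800000 − 7/80·(0.987400+0.973900))/(1+7/80) = 586/625 ≈ 0.937600
step 4 [4y] bond c/1=2/25: DF=(30681/25000 − 2/25·(0.987400+0.973900+0.937600))/(1+2/25) = 576/625 ≈ 0.921600
step 5 [5y] bond c/1=1/20: DF=(46113/40000 − 1/20·(0.987400+0.973900+0.937600+0.921600))/(1+1/20) = 229/250 ≈ 0.916000

1 1 4937/5000
2 2 9739/10000
3 3 586/625
4 4 576/625
5 5 229/250
f(1y,2y) = ((4937/5000)/(9739/10000) − 1)/(1) = 135/9739 ≈ 1.3862%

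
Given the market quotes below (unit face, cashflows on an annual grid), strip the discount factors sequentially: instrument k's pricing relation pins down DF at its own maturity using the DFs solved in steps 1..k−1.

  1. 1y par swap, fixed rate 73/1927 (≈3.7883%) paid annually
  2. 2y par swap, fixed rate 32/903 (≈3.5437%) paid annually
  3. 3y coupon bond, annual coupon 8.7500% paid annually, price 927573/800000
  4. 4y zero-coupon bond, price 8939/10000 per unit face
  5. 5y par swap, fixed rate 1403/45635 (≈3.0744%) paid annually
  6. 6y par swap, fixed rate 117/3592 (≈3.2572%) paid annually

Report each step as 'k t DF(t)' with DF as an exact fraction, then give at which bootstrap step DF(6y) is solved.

1 1 1927/2000
2 2 583/625
3 3 571/625
4 4 8939/10000
5 5 8597/10000
6 6 1649/2000
DF(6y) is solved at step 6

step 1 [1y] swap r/1=73/1927: DF=(1 − 73/1927·(0))/(1+73/1927) = 1927/2000 ≈ 0.963500
step 2 [2y] swap r/1=32/903: DF=(1 − 32/903·(0.963500))/(1+32/903) = 583/625 ≈ 0.932800
step 3 [3y] bond c/1=7/80: DF=(927573/800000 − 7/80·(0.963500+0.932800))/(1+7/80) = 571/625 ≈ 0.913600
step 4 [4y] zero: DF = P = 8939/10000 ≈ 0.893900
step 5 [5y] swap r/1=1403/45635: DF=(1 − 1403/45635·(0.963500+0.932800+0.913600+0.893900))/(1+1403/45635) = 8597/10000 ≈ 0.859700
step 6 [6y] swap r/1=117/3592: DF=(1 − 117/3592·(0.963500+0.932800+0.913600+0.893900+0.859700))/(1+117/3592) = 1649/2000 ≈ 0.824500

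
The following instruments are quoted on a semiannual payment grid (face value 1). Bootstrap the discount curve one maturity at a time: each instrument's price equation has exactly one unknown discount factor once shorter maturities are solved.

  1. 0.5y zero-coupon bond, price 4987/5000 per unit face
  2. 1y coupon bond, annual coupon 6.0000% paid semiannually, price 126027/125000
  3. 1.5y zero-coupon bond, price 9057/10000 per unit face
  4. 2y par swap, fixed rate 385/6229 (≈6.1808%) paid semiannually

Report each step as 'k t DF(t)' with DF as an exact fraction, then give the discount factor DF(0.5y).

step 1 [0.5y] zero: DF = P = 4987/5000 ≈ 0.997400
step 2 [1y] bond c/2=3/100: DF=(126027/125000 − 3/100·(0.997400))/(1+3/100) = 4749/5000 ≈ 0.949800
step 3 [1.5y] zero: DF = P = 9057/10000 ≈ 0.905700
step 4 [2y] swap r/2=385/12458: DF=(1 − 385/12458·(0.997400+0.949800+0.905700))/(1+385/12458) = 1769/2000 ≈ 0.884500

1 1/2 4987/5000
2 1 4749/5000
3 3/2 9057/10000
4 2 1769/2000
DF(0.5y) = 4987/5000 ≈ 0.997400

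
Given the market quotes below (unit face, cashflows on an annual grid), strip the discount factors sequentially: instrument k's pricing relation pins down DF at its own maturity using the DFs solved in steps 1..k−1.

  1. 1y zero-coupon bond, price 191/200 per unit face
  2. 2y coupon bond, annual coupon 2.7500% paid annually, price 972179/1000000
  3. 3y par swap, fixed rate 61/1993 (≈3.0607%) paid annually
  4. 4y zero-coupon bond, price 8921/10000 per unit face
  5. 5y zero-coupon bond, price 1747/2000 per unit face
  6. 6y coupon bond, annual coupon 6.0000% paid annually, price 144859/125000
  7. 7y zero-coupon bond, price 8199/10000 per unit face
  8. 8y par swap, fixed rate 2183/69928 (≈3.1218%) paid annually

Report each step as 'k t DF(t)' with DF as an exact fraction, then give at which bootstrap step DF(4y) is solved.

step 1 [1y] zero: DF = P = 191/200 ≈ 0.955000
step 2 [2y] bond c/1=11/400: DF=(972179/1000000 − 11/400·(0.955000))/(1+11/400) = 4603/5000 ≈ 0.920600
step 3 [3y] swap r/1=61/1993: DF=(1 − 61/1993·(0.955000+0.920600))/(1+61/1993) = 4573/5000 ≈ 0.914600
step 4 [4y] zero: DF = P = 8921/10000 ≈ 0.892100
step 5 [5y] zero: DF = P = 1747/2000 ≈ 0.873500
step 6 [6y] bond c/1=3/50: DF=(144859/125000 − 3/50·(0.955000+0.920600+0.914600+0.892100+0.873500))/(1+3/50) = 4177/5000 ≈ 0.835400
step 7 [7y] zero: DF = P = 8199/10000 ≈ 0.819900
step 8 [8y] swap r/1=2183/69928: DF=(1 − 2183/69928·(0.955000+0.920600+0.914600+0.892100+0.873500+0.835400+0.819900))/(1+2183/69928) = 7817/10000 ≈ 0.781700

1 1 191/200
2 2 4603/5000
3 3 4573/5000
4 4 8921/10000
5 5 1747/2000
6 6 4177/5000
7 7 8199/10000
8 8 7817/10000
DF(4y) is solved at step 4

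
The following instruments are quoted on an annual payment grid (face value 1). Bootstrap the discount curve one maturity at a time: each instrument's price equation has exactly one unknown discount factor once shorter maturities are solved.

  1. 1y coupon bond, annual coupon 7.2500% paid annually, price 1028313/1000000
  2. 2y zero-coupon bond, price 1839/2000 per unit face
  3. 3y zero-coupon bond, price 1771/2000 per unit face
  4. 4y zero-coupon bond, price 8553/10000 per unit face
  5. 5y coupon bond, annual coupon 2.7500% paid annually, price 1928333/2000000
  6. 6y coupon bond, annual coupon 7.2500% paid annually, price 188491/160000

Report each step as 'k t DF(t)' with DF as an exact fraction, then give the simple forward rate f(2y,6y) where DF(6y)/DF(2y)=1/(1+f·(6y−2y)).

step 1 [1y] bond c/1=29/400: DF=(1028313/1000000 − 29/400·(0))/(1+29/400) = 2397/2500 ≈ 0.958800
step 2 [2y] zero: DF = P = 1839/2000 ≈ 0.919500
step 3 [3y] zero: DF = P = 1771/2000 ≈ 0.885500
step 4 [4y] zero: DF = P = 8553/10000 ≈ 0.855300
step 5 [5y] bond c/1=11/400: DF=(1928333/2000000 − 11/400·(0.958800+0.919500+0.885500+0.855300))/(1+11/400) = 1683/2000 ≈ 0.841500
step 6 [6y] bond c/1=29/400: DF=(188491/160000 − 29/400·(0.958800+0.919500+0.885500+0.855300+0.841500))/(1+29/400) = 7969/10000 ≈ 0.796900

1 1 2397/2500
2 2 1839/2000
3 3 1771/2000
4 4 8553/10000
5 5 1683/2000
6 6 7969/10000
f(2y,6y) = ((1839/2000)/(7969/10000) − 1)/(4) = 1/26 ≈ 3.8462%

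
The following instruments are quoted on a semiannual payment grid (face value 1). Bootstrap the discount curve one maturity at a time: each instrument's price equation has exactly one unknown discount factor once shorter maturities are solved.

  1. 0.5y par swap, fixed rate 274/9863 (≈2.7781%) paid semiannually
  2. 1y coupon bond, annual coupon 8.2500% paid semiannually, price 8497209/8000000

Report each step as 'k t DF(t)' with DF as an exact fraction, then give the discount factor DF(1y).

step 1 [0.5y] swap r/2=137/9863: DF=(1 − 137/9863·(0))/(1+137/9863) = 9863/10000 ≈ 0.986300
step 2 [1y] bond c/2=33/800: DF=(8497209/8000000 − 33/800·(0.986300))/(1+33/800) = 981/1000 ≈ 0.981000

1 1/2 9863/10000
2 1 981/1000
DF(1y) = 981/1000 ≈ 0.981000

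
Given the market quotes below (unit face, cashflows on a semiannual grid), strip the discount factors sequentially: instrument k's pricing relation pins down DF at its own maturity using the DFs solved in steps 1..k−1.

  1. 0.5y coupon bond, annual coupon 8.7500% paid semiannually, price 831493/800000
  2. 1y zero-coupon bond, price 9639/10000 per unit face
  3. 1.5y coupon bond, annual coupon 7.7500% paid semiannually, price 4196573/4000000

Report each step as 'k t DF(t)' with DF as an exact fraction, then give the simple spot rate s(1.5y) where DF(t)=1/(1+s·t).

step 1 [0.5y] bond c/2=7/160: DF=(831493/800000 − 7/160·(0))/(1+7/160) = 4979/5000 ≈ 0.995800
step 2 [1y] zero: DF = P = 9639/10000 ≈ 0.963900
step 3 [1.5y] bond c/2=31/800: DF=(4196573/4000000 − 31/800·(0.995800+0.963900))/(1+31/800) = 9369/10000 ≈ 0.936900

1 1/2 4979/5000
2 1 9639/10000
3 3/2 9369/10000
s(1.5y) = (1/(9369/10000) − 1)/(3/2) = 1262/28107 ≈ 4.4900%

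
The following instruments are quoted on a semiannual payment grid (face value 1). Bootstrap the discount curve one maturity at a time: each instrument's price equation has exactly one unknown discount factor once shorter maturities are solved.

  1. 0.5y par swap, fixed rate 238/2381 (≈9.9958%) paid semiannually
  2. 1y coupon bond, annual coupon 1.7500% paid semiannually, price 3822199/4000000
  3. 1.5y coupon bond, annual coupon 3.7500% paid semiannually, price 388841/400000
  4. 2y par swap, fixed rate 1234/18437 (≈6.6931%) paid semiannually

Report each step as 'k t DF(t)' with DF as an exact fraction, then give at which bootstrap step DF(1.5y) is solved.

1 1/2 2381/2500
2 1 939/1000
3 3/2 4597/5000
4 2 4383/5000
DF(1.5y) is solved at step 3

step 1 [0.5y] swap r/2=119/2381: DF=(1 − 119/2381·(0))/(1+119/2381) = 2381/2500 ≈ 0.952400
step 2 [1y] bond c/2=7/800: DF=(3822199/4000000 − 7/800·(0.952400))/(1+7/800) = 939/1000 ≈ 0.939000
step 3 [1.5y] bond c/2=3/160: DF=(388841/400000 − 3/160·(0.952400+0.939000))/(1+3/160) = 4597/5000 ≈ 0.919400
step 4 [2y] swap r/2=617/18437: DF=(1 − 617/18437·(0.952400+0.939000+0.919400))/(1+617/18437) = 4383/5000 ≈ 0.876600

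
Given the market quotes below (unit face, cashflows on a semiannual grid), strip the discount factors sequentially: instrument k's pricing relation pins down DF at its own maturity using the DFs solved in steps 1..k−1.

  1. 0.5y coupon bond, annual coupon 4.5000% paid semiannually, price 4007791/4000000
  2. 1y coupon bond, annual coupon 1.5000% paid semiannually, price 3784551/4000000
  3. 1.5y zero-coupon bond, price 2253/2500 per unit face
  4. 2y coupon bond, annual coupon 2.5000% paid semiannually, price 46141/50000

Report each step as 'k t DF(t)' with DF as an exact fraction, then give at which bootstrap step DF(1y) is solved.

1 1/2 9799/10000
2 1 4659/5000
3 3/2 2253/2500
4 2 8767/10000
DF(1y) is solved at step 2

step 1 [0.5y] bond c/2=9/400: DF=(4007791/4000000 − 9/400·(0))/(1+9/400) = 9799/10000 ≈ 0.979900
step 2 [1y] bond c/2=3/400: DF=(3784551/4000000 − 3/400·(0.979900))/(1+3/400) = 4659/5000 ≈ 0.931800
step 3 [1.5y] zero: DF = P = 2253/2500 ≈ 0.901200
step 4 [2y] bond c/2=1/80: DF=(46141/50000 − 1/80·(0.979900+0.931800+0.901200))/(1+1/80) = 8767/10000 ≈ 0.876700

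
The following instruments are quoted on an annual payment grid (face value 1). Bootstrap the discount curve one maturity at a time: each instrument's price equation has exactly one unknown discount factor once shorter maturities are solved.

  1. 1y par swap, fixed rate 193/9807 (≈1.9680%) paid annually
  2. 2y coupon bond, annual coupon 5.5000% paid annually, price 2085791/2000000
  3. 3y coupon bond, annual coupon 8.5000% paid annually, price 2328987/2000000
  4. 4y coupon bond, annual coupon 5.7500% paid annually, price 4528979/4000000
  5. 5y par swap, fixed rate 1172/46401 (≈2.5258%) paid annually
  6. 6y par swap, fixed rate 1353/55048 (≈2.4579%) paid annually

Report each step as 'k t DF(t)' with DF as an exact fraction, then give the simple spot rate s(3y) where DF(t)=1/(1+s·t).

step 1 [1y] swap r/1=193/9807: DF=(1 − 193/9807·(0))/(1+193/9807) = 9807/10000 ≈ 0.980700
step 2 [2y] bond c/1=11/200: DF=(2085791/2000000 − 11/200·(0.980700))/(1+11/200) = 4687/5000 ≈ 0.937400
step 3 [3y] bond c/1=17/200: DF=(2328987/2000000 − 17/200·(0.980700+0.937400))/(1+17/200) = 923/1000 ≈ 0.923000
step 4 [4y] bond c/1=23/400: DF=(4528979/4000000 − 23/400·(0.980700+0.937400+0.923000))/(1+23/400) = 4581/5000 ≈ 0.916200
step 5 [5y] swap r/1=1172/46401: DF=(1 − 1172/46401·(0.980700+0.937400+0.923000+0.916200))/(1+1172/46401) = 2207/2500 ≈ 0.882800
step 6 [6y] swap r/1=1353/55048: DF=(1 − 1353/55048·(0.980700+0.937400+0.923000+0.916200+0.882800))/(1+1353/55048) = 8647/10000 ≈ 0.864700

1 1 9807/10000
2 2 4687/5000
3 3 923/1000
4 4 4581/5000
5 5 2207/2500
6 6 8647/10000
s(3y) = (1/(923/1000) − 1)/(3) = 77/2769 ≈ 2.7808%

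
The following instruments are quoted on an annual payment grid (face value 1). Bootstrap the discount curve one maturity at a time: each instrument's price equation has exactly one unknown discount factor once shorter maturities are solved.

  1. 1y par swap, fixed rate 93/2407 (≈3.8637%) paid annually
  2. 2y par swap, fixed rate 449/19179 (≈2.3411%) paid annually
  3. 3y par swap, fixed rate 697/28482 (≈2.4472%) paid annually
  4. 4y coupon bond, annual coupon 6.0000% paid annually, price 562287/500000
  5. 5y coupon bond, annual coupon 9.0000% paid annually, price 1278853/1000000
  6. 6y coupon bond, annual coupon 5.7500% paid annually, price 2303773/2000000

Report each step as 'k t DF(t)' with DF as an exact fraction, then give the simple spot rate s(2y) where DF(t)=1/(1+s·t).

step 1 [1y] swap r/1=93/2407: DF=(1 − 93/2407·(0))/(1+93/2407) = 2407/2500 ≈ 0.962800
step 2 [2y] swap r/1=449/19179: DF=(1 − 449/19179·(0.962800))/(1+449/19179) = 9551/10000 ≈ 0.955100
step 3 [3y] swap r/1=697/28482: DF=(1 − 697/28482·(0.962800+0.955100))/(1+697/28482) = 9303/10000 ≈ 0.930300
step 4 [4y] bond c/1=3/50: DF=(562287/500000 − 3/50·(0.962800+0.955100+0.930300))/(1+3/50) = 8997/10000 ≈ 0.899700
step 5 [5y] bond c/1=9/100: DF=(1278853/1000000 − 9/100·(0.962800+0.955100+0.930300+0.899700))/(1+9/100) = 4319/5000 ≈ 0.863800
step 6 [6y] bond c/1=23/400: DF=(2303773/2000000 − 23/400·(0.962800+0.955100+0.930300+0.899700+0.863800))/(1+23/400) = 1677/2000 ≈ 0.838500

1 1 2407/2500
2 2 9551/10000
3 3 9303/10000
4 4 8997/10000
5 5 4319/5000
6 6 1677/2000
s(2y) = (1/(9551/10000) − 1)/(2) = 449/19102 ≈ 2.3505%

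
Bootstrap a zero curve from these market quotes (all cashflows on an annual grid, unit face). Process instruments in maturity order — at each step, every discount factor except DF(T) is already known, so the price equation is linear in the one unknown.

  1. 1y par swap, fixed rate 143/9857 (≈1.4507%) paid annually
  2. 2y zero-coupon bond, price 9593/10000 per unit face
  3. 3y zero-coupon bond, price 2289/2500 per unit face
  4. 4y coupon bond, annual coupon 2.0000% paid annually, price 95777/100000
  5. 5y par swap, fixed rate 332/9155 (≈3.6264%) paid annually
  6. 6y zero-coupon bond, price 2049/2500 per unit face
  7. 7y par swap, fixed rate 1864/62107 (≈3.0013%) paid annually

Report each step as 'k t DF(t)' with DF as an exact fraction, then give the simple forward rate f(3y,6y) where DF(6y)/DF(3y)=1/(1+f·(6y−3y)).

step 1 [1y] swap r/1=143/9857: DF=(1 − 143/9857·(0))/(1+143/9857) = 9857/10000 ≈ 0.985700
step 2 [2y] zero: DF = P = 9593/10000 ≈ 0.959300
step 3 [3y] zero: DF = P = 2289/2500 ≈ 0.915600
step 4 [4y] bond c/1=1/50: DF=(95777/100000 − 1/50·(0.985700+0.959300+0.915600))/(1+1/50) = 8829/10000 ≈ 0.882900
step 5 [5y] swap r/1=332/9155: DF=(1 − 332/9155·(0.985700+0.959300+0.915600+0.882900))/(1+332/9155) = 417/500 ≈ 0.834000
step 6 [6y] zero: DF = P = 2049/2500 ≈ 0.819600
step 7 [7y] swap r/1=1864/62107: DF=(1 − 1864/62107·(0.985700+0.959300+0.915600+0.882900+0.834000+0.819600))/(1+1864/62107) = 1017/1250 ≈ 0.813600

1 1 9857/10000
2 2 9593/10000
3 3 2289/2500
4 4 8829/10000
5 5 417/500
6 6 2049/2500
7 7 1017/1250
f(3y,6y) = ((2289/2500)/(2049/2500) − 1)/(3) = 80/2049 ≈ 3.9043%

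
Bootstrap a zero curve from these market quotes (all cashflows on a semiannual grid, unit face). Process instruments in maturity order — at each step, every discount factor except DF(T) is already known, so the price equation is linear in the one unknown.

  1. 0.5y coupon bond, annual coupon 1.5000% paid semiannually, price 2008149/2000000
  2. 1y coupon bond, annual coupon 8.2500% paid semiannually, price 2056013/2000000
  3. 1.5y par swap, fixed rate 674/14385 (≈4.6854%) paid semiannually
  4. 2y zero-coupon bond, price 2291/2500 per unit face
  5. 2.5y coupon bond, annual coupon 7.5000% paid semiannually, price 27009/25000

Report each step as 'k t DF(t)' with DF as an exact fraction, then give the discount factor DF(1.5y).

step 1 [0.5y] bond c/2=3/400: DF=(2008149/2000000 − 3/400·(0))/(1+3/400) = 4983/5000 ≈ 0.996600
step 2 [1y] bond c/2=33/800: DF=(2056013/2000000 − 33/800·(0.996600))/(1+33/800) = 4739/5000 ≈ 0.947800
step 3 [1.5y] swap r/2=337/14385: DF=(1 − 337/14385·(0.996600+0.947800))/(1+337/14385) = 4663/5000 ≈ 0.932600
step 4 [2y] zero: DF = P = 2291/2500 ≈ 0.916400
step 5 [2.5y] bond c/2=3/80: DF=(27009/25000 − 3/80·(0.996600+0.947800+0.932600+0.916400))/(1+3/80) = 4521/5000 ≈ 0.904200

1 1/2 4983/5000
2 1 4739/5000
3 3/2 4663/5000
4 2 2291/2500
5 5/2 4521/5000
DF(1.5y) = 4663/5000 ≈ 0.932600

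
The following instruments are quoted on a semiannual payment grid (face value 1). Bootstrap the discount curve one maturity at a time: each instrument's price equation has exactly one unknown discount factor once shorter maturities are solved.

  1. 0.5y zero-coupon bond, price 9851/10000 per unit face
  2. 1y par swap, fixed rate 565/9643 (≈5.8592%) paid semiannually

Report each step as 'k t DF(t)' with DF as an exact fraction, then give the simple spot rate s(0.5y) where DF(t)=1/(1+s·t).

1 1/2 9851/10000
2 1 1887/2000
s(0.5y) = (1/(9851/10000) − 1)/(1/2) = 298/9851 ≈ 3.0251%

step 1 [0.5y] zero: DF = P = 9851/10000 ≈ 0.985100
step 2 [1y] swap r/2=565/19286: DF=(1 − 565/19286·(0.985100))/(1+565/19286) = 1887/2000 ≈ 0.943500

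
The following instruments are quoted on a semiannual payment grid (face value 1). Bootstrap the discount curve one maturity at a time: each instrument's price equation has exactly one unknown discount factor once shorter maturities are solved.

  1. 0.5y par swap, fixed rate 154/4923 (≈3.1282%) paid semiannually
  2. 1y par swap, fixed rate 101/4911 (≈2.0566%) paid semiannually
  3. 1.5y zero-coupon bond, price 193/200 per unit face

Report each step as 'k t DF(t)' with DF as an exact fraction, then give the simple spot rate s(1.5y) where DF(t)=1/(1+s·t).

1 1/2 4923/5000
2 1 4899/5000
3 3/2 193/200
s(1.5y) = (1/(193/200) − 1)/(3/2) = 14/579 ≈ 2.4180%

step 1 [0.5y] swap r/2=77/4923: DF=(1 − 77/4923·(0))/(1+77/4923) = 4923/5000 ≈ 0.984600
step 2 [1y] swap r/2=101/9822: DF=(1 − 101/9822·(0.984600))/(1+101/9822) = 4899/5000 ≈ 0.979800
step 3 [1.5y] zero: DF = P = 193/200 ≈ 0.965000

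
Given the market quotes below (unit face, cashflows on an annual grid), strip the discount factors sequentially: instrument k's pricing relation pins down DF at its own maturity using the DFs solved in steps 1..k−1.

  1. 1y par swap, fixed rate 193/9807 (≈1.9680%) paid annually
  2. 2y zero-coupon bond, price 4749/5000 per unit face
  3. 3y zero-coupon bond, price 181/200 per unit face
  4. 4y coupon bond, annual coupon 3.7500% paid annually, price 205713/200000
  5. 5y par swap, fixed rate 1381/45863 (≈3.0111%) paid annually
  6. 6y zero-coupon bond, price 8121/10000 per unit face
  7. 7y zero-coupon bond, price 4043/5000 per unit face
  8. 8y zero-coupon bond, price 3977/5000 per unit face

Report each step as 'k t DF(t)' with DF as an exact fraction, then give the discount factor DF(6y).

1 1 9807/10000
2 2 4749/5000
3 3 181/200
4 4 8889/10000
5 5 8619/10000
6 6 8121/10000
7 7 4043/5000
8 8 3977/5000
DF(6y) = 8121/10000 ≈ 0.812100

step 1 [1y] swap r/1=193/9807: DF=(1 − 193/9807·(0))/(1+193/9807) = 9807/10000 ≈ 0.980700
step 2 [2y] zero: DF = P = 4749/5000 ≈ 0.949800
step 3 [3y] zero: DF = P = 181/200 ≈ 0.905000
step 4 [4y] bond c/1=3/80: DF=(205713/200000 − 3/80·(0.980700+0.949800+0.905000))/(1+3/80) = 8889/10000 ≈ 0.888900
step 5 [5y] swap r/1=1381/45863: DF=(1 − 1381/45863·(0.980700+0.949800+0.905000+0.888900))/(1+1381/45863) = 8619/10000 ≈ 0.861900
step 6 [6y] zero: DF = P = 8121/10000 ≈ 0.812100
step 7 [7y] zero: DF = P = 4043/5000 ≈ 0.808600
step 8 [8y] zero: DF = P = 3977/5000 ≈ 0.795400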